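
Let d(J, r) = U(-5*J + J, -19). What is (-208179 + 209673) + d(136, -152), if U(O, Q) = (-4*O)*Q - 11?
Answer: -39861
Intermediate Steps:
U(O, Q) = -11 - 4*O*Q (U(O, Q) = -4*O*Q - 11 = -11 - 4*O*Q)
d(J, r) = -11 - 304*J (d(J, r) = -11 - 4*(-5*J + J)*(-19) = -11 - 4*(-4*J)*(-19) = -11 - 304*J)
(-208179 + 209673) + d(136, -152) = (-208179 + 209673) + (-11 - 304*136) = 1494 + (-11 - 41344) = 1494 - 41355 = -39861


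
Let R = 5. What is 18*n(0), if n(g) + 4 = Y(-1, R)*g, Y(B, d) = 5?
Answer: -72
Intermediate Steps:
n(g) = -4 + 5*g
18*n(0) = 18*(-4 + 5*0) = 18*(-4 + 0) = 18*(-4) = -72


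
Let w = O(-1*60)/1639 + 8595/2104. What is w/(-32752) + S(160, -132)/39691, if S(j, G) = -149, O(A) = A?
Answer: -17382755467703/4482853592728192 ≈ -0.0038776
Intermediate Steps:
w = 13960965/3448456 (w = -1*60/1639 + 8595/2104 = -60*1/1639 + 8595*(1/2104) = -60/1639 + 8595/2104 = 13960965/3448456 ≈ 4.0485)
w/(-32752) + S(160, -132)/39691 = (13960965/3448456)/(-32752) - 149/39691 = (13960965/3448456)*(-1/32752) - 149*1/39691 = -13960965/112943830912 - 149/39691 = -17382755467703/4482853592728192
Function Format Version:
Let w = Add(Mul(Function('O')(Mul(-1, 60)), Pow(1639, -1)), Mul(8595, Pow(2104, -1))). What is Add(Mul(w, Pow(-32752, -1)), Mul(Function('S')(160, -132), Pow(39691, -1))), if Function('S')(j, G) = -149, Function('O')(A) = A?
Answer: Rational(-17382755467703, 4482853592728192) ≈ -0.0038776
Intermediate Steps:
w = Rational(13960965, 3448456) (w = Add(Mul(Mul(-1, 60), Pow(1639, -1)), Mul(8595, Pow(2104, -1))) = Add(Mul(-60, Rational(1, 1639)), Mul(8595, Rational(1, 2104))) = Add(Rational(-60, 1639), Rational(8595, 2104)) = Rational(13960965, 3448456) ≈ 4.0485)
Add(Mul(w, Pow(-32752, -1)), Mul(Function('S')(160, -132), Pow(39691, -1))) = Add(Mul(Rational(13960965, 3448456), Pow(-32752, -1)), Mul(-149, Pow(39691, -1))) = Add(Mul(Rational(13960965, 3448456), Rational(-1, 32752)), Mul(-149, Rational(1, 39691))) = Add(Rational(-13960965, 112943830912), Rational(-149, 39691)) = Rational(-17382755467703, 4482853592728192)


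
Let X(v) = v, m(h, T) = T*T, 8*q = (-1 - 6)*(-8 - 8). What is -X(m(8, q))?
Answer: -196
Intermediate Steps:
q = 14 (q = ((-1 - 6)*(-8 - 8))/8 = (-7*(-16))/8 = (⅛)*112 = 14)
m(h, T) = T²
-X(m(8, q)) = -1*14² = -1*196 = -196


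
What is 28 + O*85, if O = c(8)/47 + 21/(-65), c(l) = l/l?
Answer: 1434/611 ≈ 2.3470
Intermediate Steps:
c(l) = 1
O = -922/3055 (O = 1/47 + 21/(-65) = 1*(1/47) + 21*(-1/65) = 1/47 - 21/65 = -922/3055 ≈ -0.30180)
28 + O*85 = 28 - 922/3055*85 = 28 - 15674/611 = 1434/611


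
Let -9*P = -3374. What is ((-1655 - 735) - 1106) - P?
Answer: -34838/9 ≈ -3870.9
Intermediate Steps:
P = 3374/9 (P = -⅑*(-3374) = 3374/9 ≈ 374.89)
((-1655 - 735) - 1106) - P = ((-1655 - 735) - 1106) - 1*3374/9 = (-2390 - 1106) - 3374/9 = -3496 - 3374/9 = -34838/9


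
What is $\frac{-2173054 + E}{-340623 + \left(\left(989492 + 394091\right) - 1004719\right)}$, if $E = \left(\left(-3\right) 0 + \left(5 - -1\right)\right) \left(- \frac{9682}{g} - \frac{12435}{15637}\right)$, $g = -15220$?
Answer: $- \frac{129294129534289}{2275293037185} \approx -56.825$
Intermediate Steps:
$E = - \frac{56794899}{59498785}$ ($E = \left(\left(-3\right) 0 + \left(5 - -1\right)\right) \left(- \frac{9682}{-15220} - \frac{12435}{15637}\right) = \left(0 + \left(5 + 1\right)\right) \left(\left(-9682\right) \left(- \frac{1}{15220}\right) - \frac{12435}{15637}\right) = \left(0 + 6\right) \left(\frac{4841}{7610} - \frac{12435}{15637}\right) = 6 \left(- \frac{18931633}{118997570}\right) = - \frac{56794899}{59498785} \approx -0.95456$)
$\frac{-2173054 + E}{-340623 + \left(\left(989492 + 394091\right) - 1004719\right)} = \frac{-2173054 - \frac{56794899}{59498785}}{-340623 + \left(\left(989492 + 394091\right) - 1004719\right)} = - \frac{129294129534289}{59498785 \left(-340623 + \left(1383583 - 1004719\right)\right)} = - \frac{129294129534289}{59498785 \left(-340623 + 378864\right)} = - \frac{129294129534289}{59498785 \cdot 38241} = \left(- \frac{129294129534289}{59498785}\right) \frac{1}{38241} = - \frac{129294129534289}{2275293037185}$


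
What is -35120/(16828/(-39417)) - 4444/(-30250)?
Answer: 67980368902/826375 ≈ 82263.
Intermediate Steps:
-35120/(16828/(-39417)) - 4444/(-30250) = -35120/(16828*(-1/39417)) - 4444*(-1/30250) = -35120/(-2404/5631) + 202/1375 = -35120*(-5631/2404) + 202/1375 = 49440180/601 + 202/1375 = 67980368902/826375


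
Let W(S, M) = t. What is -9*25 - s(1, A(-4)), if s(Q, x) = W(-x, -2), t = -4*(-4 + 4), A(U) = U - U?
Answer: -225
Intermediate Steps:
A(U) = 0
t = 0 (t = -4*0 = 0)
W(S, M) = 0
s(Q, x) = 0
-9*25 - s(1, A(-4)) = -9*25 - 1*0 = -225 + 0 = -225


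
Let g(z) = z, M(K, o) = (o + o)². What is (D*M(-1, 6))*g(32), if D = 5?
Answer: 23040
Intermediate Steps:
M(K, o) = 4*o² (M(K, o) = (2*o)² = 4*o²)
(D*M(-1, 6))*g(32) = (5*(4*6²))*32 = (5*(4*36))*32 = (5*144)*32 = 720*32 = 23040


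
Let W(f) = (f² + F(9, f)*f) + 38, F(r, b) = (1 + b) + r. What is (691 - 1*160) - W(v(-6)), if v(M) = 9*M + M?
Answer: -6107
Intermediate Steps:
F(r, b) = 1 + b + r
v(M) = 10*M
W(f) = 38 + f² + f*(10 + f) (W(f) = (f² + (1 + f + 9)*f) + 38 = (f² + (10 + f)*f) + 38 = (f² + f*(10 + f)) + 38 = 38 + f² + f*(10 + f))
(691 - 1*160) - W(v(-6)) = (691 - 1*160) - (38 + (10*(-6))² + (10*(-6))*(10 + 10*(-6))) = (691 - 160) - (38 + (-60)² - 60*(10 - 60)) = 531 - (38 + 3600 - 60*(-50)) = 531 - (38 + 3600 + 3000) = 531 - 1*6638 = 531 - 6638 = -6107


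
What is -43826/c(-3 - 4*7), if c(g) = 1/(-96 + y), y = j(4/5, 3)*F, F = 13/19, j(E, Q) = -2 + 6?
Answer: 77659672/19 ≈ 4.0874e+6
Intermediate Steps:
j(E, Q) = 4
F = 13/19 (F = 13*(1/19) = 13/19 ≈ 0.68421)
y = 52/19 (y = 4*(13/19) = 52/19 ≈ 2.7368)
c(g) = -19/1772 (c(g) = 1/(-96 + 52/19) = 1/(-1772/19) = -19/1772)
-43826/c(-3 - 4*7) = -43826/(-19/1772) = -43826*(-1772/19) = 77659672/19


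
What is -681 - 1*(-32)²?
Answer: -1705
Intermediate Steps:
-681 - 1*(-32)² = -681 - 1*1024 = -681 - 1024 = -1705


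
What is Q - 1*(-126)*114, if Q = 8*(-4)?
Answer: 14332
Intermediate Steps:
Q = -32
Q - 1*(-126)*114 = -32 - 1*(-126)*114 = -32 + 126*114 = -32 + 14364 = 14332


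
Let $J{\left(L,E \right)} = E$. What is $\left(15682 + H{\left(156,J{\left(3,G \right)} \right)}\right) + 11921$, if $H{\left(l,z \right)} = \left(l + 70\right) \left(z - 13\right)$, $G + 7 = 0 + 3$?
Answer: $23761$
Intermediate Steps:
$G = -4$ ($G = -7 + \left(0 + 3\right) = -7 + 3 = -4$)
$H{\left(l,z \right)} = \left(-13 + z\right) \left(70 + l\right)$ ($H{\left(l,z \right)} = \left(70 + l\right) \left(-13 + z\right) = \left(-13 + z\right) \left(70 + l\right)$)
$\left(15682 + H{\left(156,J{\left(3,G \right)} \right)}\right) + 11921 = \left(15682 + \left(-910 - 2028 + 70 \left(-4\right) + 156 \left(-4\right)\right)\right) + 11921 = \left(15682 - 3842\right) + 11921 = 11840 + 11921 = 23761$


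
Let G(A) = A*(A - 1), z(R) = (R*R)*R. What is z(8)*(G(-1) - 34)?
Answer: -16384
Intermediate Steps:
z(R) = R**3 (z(R) = R**2*R = R**3)
G(A) = A*(-1 + A)
z(8)*(G(-1) - 34) = 8**3*(-(-1 - 1) - 34) = 512*(-1*(-2) - 34) = 512*(2 - 34) = 512*(-32) = -16384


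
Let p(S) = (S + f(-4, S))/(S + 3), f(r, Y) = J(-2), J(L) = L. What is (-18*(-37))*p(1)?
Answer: -333/2 ≈ -166.50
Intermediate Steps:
f(r, Y) = -2
p(S) = (-2 + S)/(3 + S) (p(S) = (S - 2)/(S + 3) = (-2 + S)/(3 + S))
(-18*(-37))*p(1) = (-18*(-37))*((-2 + 1)/(3 + 1)) = 666*(-1/4) = -333/2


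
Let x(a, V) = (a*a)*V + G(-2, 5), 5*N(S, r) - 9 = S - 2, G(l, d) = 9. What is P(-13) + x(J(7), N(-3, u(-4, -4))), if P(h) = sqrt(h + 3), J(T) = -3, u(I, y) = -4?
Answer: 81/5 + I*sqrt(10) ≈ 16.2 + 3.1623*I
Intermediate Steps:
P(h) = sqrt(3 + h)
N(S, r) = 7/5 + S/5 (N(S, r) = 9/5 + (S - 2)/5 = 9/5 + (-2 + S)/5 = 9/5 + (-2/5 + S/5) = 7/5 + S/5)
x(a, V) = 9 + V*a**2 (x(a, V) = (a*a)*V + 9 = a**2*V + 9 = V*a**2 + 9 = 9 + V*a**2)
P(-13) + x(J(7), N(-3, u(-4, -4))) = sqrt(3 - 13) + (9 + (7/5 + (1/5)*(-3))*(-3)**2) = sqrt(-10) + (9 + (7/5 - 3/5)*9) = I*sqrt(10) + (9 + (4/5)*9) = I*sqrt(10) + (9 + 36/5) = I*sqrt(10) + 81/5 = 81/5 + I*sqrt(10)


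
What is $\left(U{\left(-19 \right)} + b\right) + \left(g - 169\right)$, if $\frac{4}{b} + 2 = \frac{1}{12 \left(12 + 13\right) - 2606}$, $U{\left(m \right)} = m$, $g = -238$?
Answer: $- \frac{1974362}{4613} \approx -428.0$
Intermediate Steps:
$b = - \frac{9224}{4613}$ ($b = \frac{4}{-2 + \frac{1}{12 \left(12 + 13\right) - 2606}} = \frac{4}{-2 + \frac{1}{12 \cdot 25 - 2606}} = \frac{4}{-2 + \frac{1}{300 - 2606}} = \frac{4}{-2 + \frac{1}{-2306}} = \frac{4}{-2 - \frac{1}{2306}} = \frac{4}{- \frac{4613}{2306}} = 4 \left(- \frac{2306}{4613}\right) = - \frac{9224}{4613} \approx -1.9996$)
$\left(U{\left(-19 \right)} + b\right) + \left(g - 169\right) = \left(-19 - \frac{9224}{4613}\right) - 407 = - \frac{96871}{4613} - 407 = - \frac{1974362}{4613}$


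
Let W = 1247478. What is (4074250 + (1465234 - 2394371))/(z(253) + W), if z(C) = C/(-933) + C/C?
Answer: 2934390429/1163897654 ≈ 2.5212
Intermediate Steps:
z(C) = 1 - C/933 (z(C) = C*(-1/933) + 1 = -C/933 + 1 = 1 - C/933)
(4074250 + (1465234 - 2394371))/(z(253) + W) = (4074250 + (1465234 - 2394371))/((1 - 1/933*253) + 1247478) = (4074250 - 929137)/((1 - 253/933) + 1247478) = 3145113/(680/933 + 1247478) = 3145113/(1163897654/933) = 3145113*(933/1163897654) = 2934390429/1163897654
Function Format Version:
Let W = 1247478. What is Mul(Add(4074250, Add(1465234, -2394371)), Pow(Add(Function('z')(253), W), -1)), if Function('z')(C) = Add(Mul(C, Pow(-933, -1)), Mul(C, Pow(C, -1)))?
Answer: Rational(2934390429, 1163897654) ≈ 2.5212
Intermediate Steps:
Function('z')(C) = Add(1, Mul(Rational(-1, 933), C)) (Function('z')(C) = Add(Mul(C, Rational(-1, 933)), 1) = Add(Mul(Rational(-1, 933), C), 1) = Add(1, Mul(Rational(-1, 933), C)))
Mul(Add(4074250, Add(1465234, -2394371)), Pow(Add(Function('z')(253), W), -1)) = Mul(Add(4074250, Add(1465234, -2394371)), Pow(Add(Add(1, Mul(Rational(-1, 933), 253)), 1247478), -1)) = Mul(Add(4074250, -929137), Pow(Add(Add(1, Rational(-253, 933)), 1247478), -1)) = Mul(3145113, Pow(Add(Rational(680, 933), 1247478), -1)) = Mul(3145113, Pow(Rational(1163897654, 933), -1)) = Mul(3145113, Rational(933, 1163897654)) = Rational(2934390429, 1163897654)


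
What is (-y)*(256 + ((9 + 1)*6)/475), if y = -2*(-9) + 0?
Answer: -437976/95 ≈ -4610.3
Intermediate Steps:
y = 18 (y = 18 + 0 = 18)
(-y)*(256 + ((9 + 1)*6)/475) = (-1*18)*(256 + ((9 + 1)*6)/475) = -18*(256 + (10*6)*(1/475)) = -18*(256 + 60*(1/475)) = -18*(256 + 12/95) = -18*24332/95 = -437976/95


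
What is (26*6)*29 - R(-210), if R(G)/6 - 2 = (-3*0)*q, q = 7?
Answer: 4512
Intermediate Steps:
R(G) = 12 (R(G) = 12 + 6*(-3*0*7) = 12 + 6*(0*7) = 12 + 6*0 = 12 + 0 = 12)
(26*6)*29 - R(-210) = (26*6)*29 - 1*12 = 156*29 - 12 = 4524 - 12 = 4512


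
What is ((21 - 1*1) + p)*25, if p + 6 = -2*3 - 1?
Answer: 175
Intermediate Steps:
p = -13 (p = -6 + (-2*3 - 1) = -6 + (-6 - 1) = -6 - 7 = -13)
((21 - 1*1) + p)*25 = ((21 - 1*1) - 13)*25 = ((21 - 1) - 13)*25 = (20 - 13)*25 = 7*25 = 175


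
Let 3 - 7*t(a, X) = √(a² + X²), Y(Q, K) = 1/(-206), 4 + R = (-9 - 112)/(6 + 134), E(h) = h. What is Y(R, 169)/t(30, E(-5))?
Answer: 21/188696 + 35*√37/188696 ≈ 0.0012395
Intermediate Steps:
R = -681/140 (R = -4 + (-9 - 112)/(6 + 134) = -4 - 121/140 = -681/140 ≈ -4.8643)
Y(Q, K) = -1/206
t(a, X) = 3/7 - √(X² + a²)/7 (t(a, X) = 3/7 - √(a² + X²)/7 = 3/7 - √(X² + a²)/7)
Y(R, 169)/t(30, E(-5)) = -1/(206*(3/7 - √((-5)² + 30²)/7)) = -1/(206*(3/7 - √(25 + 900)/7)) = -1/(206*(3/7 - 5*√37/7))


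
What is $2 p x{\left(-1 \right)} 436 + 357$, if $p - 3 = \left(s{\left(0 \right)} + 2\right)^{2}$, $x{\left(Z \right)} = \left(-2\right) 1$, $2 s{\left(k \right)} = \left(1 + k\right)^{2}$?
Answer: $-15775$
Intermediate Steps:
$s{\left(k \right)} = \frac{\left(1 + k\right)^{2}}{2}$
$x{\left(Z \right)} = -2$
$p = \frac{37}{4}$ ($p = 3 + \left(\frac{\left(1 + 0\right)^{2}}{2} + 2\right)^{2} = 3 + \left(\frac{1^{2}}{2} + 2\right)^{2} = 3 + \left(\frac{1}{2} \cdot 1 + 2\right)^{2} = 3 + \left(\frac{1}{2} + 2\right)^{2} = 3 + \left(\frac{5}{2}\right)^{2} = 3 + \frac{25}{4} = \frac{37}{4} \approx 9.25$)
$2 p x{\left(-1 \right)} 436 + 357 = 2 \cdot \frac{37}{4} \left(-2\right) 436 + 357 = \frac{37}{2} \left(-2\right) 436 + 357 = \left(-37\right) 436 + 357 = -16132 + 357 = -15775$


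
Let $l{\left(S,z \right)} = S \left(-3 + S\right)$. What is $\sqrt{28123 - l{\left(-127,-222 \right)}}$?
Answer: $7 \sqrt{237} \approx 107.76$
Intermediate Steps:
$\sqrt{28123 - l{\left(-127,-222 \right)}} = \sqrt{28123 - - 127 \left(-3 - 127\right)} = \sqrt{28123 - \left(-127\right) \left(-130\right)} = \sqrt{28123 - 16510} = \sqrt{11613} = 7 \sqrt{237}$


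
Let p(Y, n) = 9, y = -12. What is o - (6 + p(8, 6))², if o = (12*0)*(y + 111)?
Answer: -225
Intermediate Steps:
o = 0 (o = (12*0)*(-12 + 111) = 0*99 = 0)
o - (6 + p(8, 6))² = 0 - (6 + 9)² = 0 - 1*15² = 0 - 1*225 = 0 - 225 = -225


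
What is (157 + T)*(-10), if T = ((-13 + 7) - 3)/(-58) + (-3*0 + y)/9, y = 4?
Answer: -411335/261 ≈ -1576.0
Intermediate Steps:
T = 313/522 (T = ((-13 + 7) - 3)/(-58) + (-3*0 + 4)/9 = (-6 - 3)*(-1/58) + (0 + 4)*(⅑) = -9*(-1/58) + 4*(⅑) = 9/58 + 4/9 = 313/522 ≈ 0.59962)
(157 + T)*(-10) = (157 + 313/522)*(-10) = (82267/522)*(-10) = -411335/261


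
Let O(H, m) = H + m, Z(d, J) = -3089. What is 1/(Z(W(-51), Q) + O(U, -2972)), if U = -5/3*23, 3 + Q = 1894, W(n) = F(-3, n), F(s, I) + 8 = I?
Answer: -3/18298 ≈ -0.00016395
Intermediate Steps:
F(s, I) = -8 + I
W(n) = -8 + n
Q = 1891 (Q = -3 + 1894 = 1891)
U = -115/3 (U = -5*⅓*23 = -5/3*23 = -115/3 ≈ -38.333)
1/(Z(W(-51), Q) + O(U, -2972)) = 1/(-3089 + (-115/3 - 2972)) = 1/(-3089 - 9031/3) = 1/(-18298/3) = -3/18298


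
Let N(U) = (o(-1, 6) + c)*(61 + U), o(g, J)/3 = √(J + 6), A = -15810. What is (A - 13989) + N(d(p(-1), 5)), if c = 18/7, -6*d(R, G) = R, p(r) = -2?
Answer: -207489/7 + 368*√3 ≈ -29004.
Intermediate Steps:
d(R, G) = -R/6
o(g, J) = 3*√(6 + J) (o(g, J) = 3*√(J + 6) = 3*√(6 + J))
c = 18/7 (c = 18*(⅐) = 18/7 ≈ 2.5714)
N(U) = (61 + U)*(18/7 + 6*√3) (N(U) = (3*√(6 + 6) + 18/7)*(61 + U) = (3*√12 + 18/7)*(61 + U) = (3*(2*√3) + 18/7)*(61 + U) = (6*√3 + 18/7)*(61 + U) = (18/7 + 6*√3)*(61 + U) = (61 + U)*(18/7 + 6*√3))
(A - 13989) + N(d(p(-1), 5)) = (-15810 - 13989) + (1098/7 + 366*√3 + 18*(-⅙*(-2))/7 + 6*(-⅙*(-2))*√3) = -29799 + (1098/7 + 366*√3 + (18/7)*(⅓) + 6*(⅓)*√3) = -29799 + (1098/7 + 366*√3 + 6/7 + 2*√3) = -29799 + (1104/7 + 368*√3) = -207489/7 + 368*√3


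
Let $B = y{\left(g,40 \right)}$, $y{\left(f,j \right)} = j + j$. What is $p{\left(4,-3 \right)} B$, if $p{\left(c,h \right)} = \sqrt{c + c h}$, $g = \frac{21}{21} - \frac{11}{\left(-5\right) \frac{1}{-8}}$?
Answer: $160 i \sqrt{2} \approx 226.27 i$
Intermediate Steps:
$g = - \frac{83}{5}$ ($g = 21 \cdot \frac{1}{21} - \frac{11}{\left(-5\right) \left(- \frac{1}{8}\right)} = 1 - \frac{11}{\frac{5}{8}} = 1 - \frac{88}{5} = - \frac{83}{5} \approx -16.6$)
$y{\left(f,j \right)} = 2 j$
$B = 80$ ($B = 2 \cdot 40 = 80$)
$p{\left(4,-3 \right)} B = \sqrt{4 \left(1 - 3\right)} 80 = \sqrt{4 \left(-2\right)} 80 = \sqrt{-8} \cdot 80 = 2 i \sqrt{2} \cdot 80 = 160 i \sqrt{2}$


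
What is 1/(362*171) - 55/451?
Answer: -309469/2537982 ≈ -0.12194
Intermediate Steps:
1/(362*171) - 55/451 = (1/362)*(1/171) - 55*1/451 = 1/61902 - 5/41 = -309469/2537982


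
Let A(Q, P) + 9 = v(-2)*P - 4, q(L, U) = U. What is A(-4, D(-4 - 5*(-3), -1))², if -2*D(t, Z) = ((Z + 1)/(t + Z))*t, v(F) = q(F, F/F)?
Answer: 169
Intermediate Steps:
v(F) = 1 (v(F) = F/F = 1)
D(t, Z) = -t*(1 + Z)/(2*(Z + t)) (D(t, Z) = -(Z + 1)/(t + Z)*t/2 = -(1 + Z)/(Z + t)*t/2 = -t*(1 + Z)/(2*(Z + t)))
A(Q, P) = -13 + P (A(Q, P) = -9 + (1*P - 4) = -9 + (P - 4) = -9 + (-4 + P) = -13 + P)
A(-4, D(-4 - 5*(-3), -1))² = (-13 - (-4 - 5*(-3))*(1 - 1)/(2*(-1) + 2*(-4 - 5*(-3))))² = (-13 - 1*(-4 + 15)*0/(-2 + 2*(-4 + 15)))² = (-13 - 1*11*0/(-2 + 2*11))² = (-13 - 1*11*0/(-2 + 22))² = (-13 - 1*11*0/20)² = (-13 - 1*11*1/20*0)² = (-13 + 0)² = (-13)² = 169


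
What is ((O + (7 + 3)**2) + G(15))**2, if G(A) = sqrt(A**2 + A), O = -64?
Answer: 1536 + 288*sqrt(15) ≈ 2651.4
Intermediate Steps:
G(A) = sqrt(A + A**2)
((O + (7 + 3)**2) + G(15))**2 = ((-64 + (7 + 3)**2) + sqrt(15*(1 + 15)))**2 = ((-64 + 10**2) + sqrt(15*16))**2 = ((-64 + 100) + sqrt(240))**2 = (36 + 4*sqrt(15))**2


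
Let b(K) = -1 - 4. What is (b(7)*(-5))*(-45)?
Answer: -1125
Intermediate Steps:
b(K) = -5
(b(7)*(-5))*(-45) = -5*(-5)*(-45) = 25*(-45) = -1125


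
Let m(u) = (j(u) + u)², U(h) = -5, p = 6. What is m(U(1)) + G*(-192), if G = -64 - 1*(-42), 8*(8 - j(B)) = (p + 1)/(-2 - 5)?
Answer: 270961/64 ≈ 4233.8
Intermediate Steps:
j(B) = 65/8 (j(B) = 8 - (6 + 1)/(8*(-2 - 5)) = 8 - 7/(8*(-7)) = 8 - 7*(-1)/(8*7) = 8 - ⅛*(-1) = 8 + ⅛ = 65/8)
m(u) = (65/8 + u)²
G = -22 (G = -64 + 42 = -22)
m(U(1)) + G*(-192) = (65 + 8*(-5))²/64 - 22*(-192) = (65 - 40)²/64 + 4224 = (1/64)*25² + 4224 = (1/64)*625 + 4224 = 625/64 + 4224 = 270961/64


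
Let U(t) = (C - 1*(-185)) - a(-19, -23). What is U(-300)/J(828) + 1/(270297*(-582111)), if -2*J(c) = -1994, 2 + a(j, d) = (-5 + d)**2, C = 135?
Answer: -72692399919751/156870828396099 ≈ -0.46339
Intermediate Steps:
a(j, d) = -2 + (-5 + d)**2
J(c) = 997 (J(c) = -1/2*(-1994) = 997)
U(t) = -462 (U(t) = (135 - 1*(-185)) - (-2 + (-5 - 23)**2) = (135 + 185) - (-2 + (-28)**2) = 320 - (-2 + 784) = 320 - 1*782 = 320 - 782 = -462)
U(-300)/J(828) + 1/(270297*(-582111)) = -462/997 + 1/(270297*(-582111)) = -462*1/997 + (1/270297)*(-1/582111) = -462/997 - 1/157342856967 = -72692399919751/156870828396099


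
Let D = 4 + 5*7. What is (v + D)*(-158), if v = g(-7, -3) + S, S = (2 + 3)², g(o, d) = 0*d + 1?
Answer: -10270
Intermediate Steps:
g(o, d) = 1 (g(o, d) = 0 + 1 = 1)
S = 25 (S = 5² = 25)
v = 26 (v = 1 + 25 = 26)
D = 39 (D = 4 + 35 = 39)
(v + D)*(-158) = (26 + 39)*(-158) = 65*(-158) = -10270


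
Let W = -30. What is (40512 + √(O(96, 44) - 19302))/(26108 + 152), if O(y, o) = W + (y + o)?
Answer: 10128/6565 + I*√4798/13130 ≈ 1.5427 + 0.0052755*I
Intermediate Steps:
O(y, o) = -30 + o + y (O(y, o) = -30 + (y + o) = -30 + (o + y) = -30 + o + y)
(40512 + √(O(96, 44) - 19302))/(26108 + 152) = (40512 + √((-30 + 44 + 96) - 19302))/(26108 + 152) = (40512 + √(110 - 19302))/26260 = (40512 + √(-19192))*(1/26260) = (40512 + 2*I*√4798)*(1/26260) = 10128/6565 + I*√4798/13130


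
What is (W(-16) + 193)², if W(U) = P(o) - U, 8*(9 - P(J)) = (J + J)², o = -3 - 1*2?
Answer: 168921/4 ≈ 42230.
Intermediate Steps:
o = -5 (o = -3 - 2 = -5)
P(J) = 9 - J²/2 (P(J) = 9 - (J + J)²/8 = 9 - 4*J²/8 = 9 - J²/2)
W(U) = -7/2 - U (W(U) = (9 - ½*(-5)²) - U = (9 - ½*25) - U = (9 - 25/2) - U = -7/2 - U)
(W(-16) + 193)² = ((-7/2 - 1*(-16)) + 193)² = ((-7/2 + 16) + 193)² = (25/2 + 193)² = (411/2)² = 168921/4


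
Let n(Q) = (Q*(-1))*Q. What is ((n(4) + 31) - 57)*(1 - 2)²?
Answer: -42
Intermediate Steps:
n(Q) = -Q² (n(Q) = (-Q)*Q = -Q²)
((n(4) + 31) - 57)*(1 - 2)² = ((-1*4² + 31) - 57)*(1 - 2)² = ((-1*16 + 31) - 57)*(-1)² = ((-16 + 31) - 57)*1 = (15 - 57)*1 = -42*1 = -42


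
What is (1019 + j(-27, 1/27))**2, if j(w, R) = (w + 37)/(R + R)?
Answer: 1331716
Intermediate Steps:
j(w, R) = (37 + w)/(2*R) (j(w, R) = (37 + w)/((2*R)) = (37 + w)*(1/(2*R)) = (37 + w)/(2*R))
(1019 + j(-27, 1/27))**2 = (1019 + (37 - 27)/(2*(1/27)))**2 = (1019 + (1/2)*10/(1/27))**2 = (1019 + (1/2)*27*10)**2 = (1019 + 135)**2 = 1154**2 = 1331716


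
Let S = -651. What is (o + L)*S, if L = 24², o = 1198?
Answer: -1154874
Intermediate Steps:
L = 576
(o + L)*S = (1198 + 576)*(-651) = 1774*(-651) = -1154874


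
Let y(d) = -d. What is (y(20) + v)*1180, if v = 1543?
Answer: 1797140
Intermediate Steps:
(y(20) + v)*1180 = (-1*20 + 1543)*1180 = (-20 + 1543)*1180 = 1523*1180 = 1797140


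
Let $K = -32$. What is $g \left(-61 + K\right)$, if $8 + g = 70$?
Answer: $-5766$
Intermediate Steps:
$g = 62$ ($g = -8 + 70 = 62$)
$g \left(-61 + K\right) = 62 \left(-61 - 32\right) = 62 \left(-93\right) = -5766$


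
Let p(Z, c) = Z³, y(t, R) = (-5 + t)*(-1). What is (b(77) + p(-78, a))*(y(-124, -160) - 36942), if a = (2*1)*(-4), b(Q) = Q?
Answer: 17466848175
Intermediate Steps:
y(t, R) = 5 - t
a = -8 (a = 2*(-4) = -8)
(b(77) + p(-78, a))*(y(-124, -160) - 36942) = (77 + (-78)³)*((5 - 1*(-124)) - 36942) = (77 - 474552)*((5 + 124) - 36942) = -474475*(129 - 36942) = -474475*(-36813) = 17466848175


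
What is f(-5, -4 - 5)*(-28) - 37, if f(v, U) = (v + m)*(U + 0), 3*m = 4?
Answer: -961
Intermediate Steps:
m = 4/3 (m = (⅓)*4 = 4/3 ≈ 1.3333)
f(v, U) = U*(4/3 + v) (f(v, U) = (v + 4/3)*(U + 0) = (4/3 + v)*U = U*(4/3 + v))
f(-5, -4 - 5)*(-28) - 37 = ((-4 - 5)*(4 + 3*(-5))/3)*(-28) - 37 = ((⅓)*(-9)*(4 - 15))*(-28) - 37 = ((⅓)*(-9)*(-11))*(-28) - 37 = 33*(-28) - 37 = -924 - 37 = -961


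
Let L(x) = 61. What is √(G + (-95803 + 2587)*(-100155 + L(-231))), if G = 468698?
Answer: √9330831002 ≈ 96596.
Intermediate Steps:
√(G + (-95803 + 2587)*(-100155 + L(-231))) = √(468698 + (-95803 + 2587)*(-100155 + 61)) = √(468698 - 93216*(-100094)) = √(468698 + 9330362304) = √9330831002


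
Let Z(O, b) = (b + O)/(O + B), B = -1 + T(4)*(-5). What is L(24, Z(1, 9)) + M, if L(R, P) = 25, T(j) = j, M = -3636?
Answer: -3611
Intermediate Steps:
B = -21 (B = -1 + 4*(-5) = -1 - 20 = -21)
Z(O, b) = (O + b)/(-21 + O) (Z(O, b) = (b + O)/(O - 21) = (O + b)/(-21 + O))
L(24, Z(1, 9)) + M = 25 - 3636 = -3611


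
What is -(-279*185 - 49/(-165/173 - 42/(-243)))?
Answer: 564136308/10943 ≈ 51552.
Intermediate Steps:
-(-279*185 - 49/(-165/173 - 42/(-243))) = -(-51615 - 49/(-165*1/173 - 42*(-1/243))) = -(-51615 - 49/(-165/173 + 14/81)) = -(-51615 - 49/(-10943/14013)) = -(-51615 - 49*(-14013/10943)) = -(-51615 + 686637/10943) = -1*(-564136308/10943) = 564136308/10943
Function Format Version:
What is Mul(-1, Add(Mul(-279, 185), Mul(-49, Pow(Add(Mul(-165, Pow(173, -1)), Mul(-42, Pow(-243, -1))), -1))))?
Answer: Rational(564136308, 10943) ≈ 51552.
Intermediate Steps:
Mul(-1, Add(Mul(-279, 185), Mul(-49, Pow(Add(Mul(-165, Pow(173, -1)), Mul(-42, Pow(-243, -1))), -1)))) = Mul(-1, Add(-51615, Mul(-49, Pow(Add(Mul(-165, Rational(1, 173)), Mul(-42, Rational(-1, 243))), -1)))) = Mul(-1, Add(-51615, Mul(-49, Pow(Add(Rational(-165, 173), Rational(14, 81)), -1)))) = Mul(-1, Add(-51615, Mul(-49, Pow(Rational(-10943, 14013), -1)))) = Mul(-1, Add(-51615, Mul(-49, Rational(-14013, 10943)))) = Mul(-1, Add(-51615, Rational(686637, 10943))) = Mul(-1, Rational(-564136308, 10943)) = Rational(564136308, 10943)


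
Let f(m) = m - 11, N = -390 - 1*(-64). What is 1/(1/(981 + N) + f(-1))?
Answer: -655/7859 ≈ -0.083344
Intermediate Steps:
N = -326 (N = -390 + 64 = -326)
f(m) = -11 + m
1/(1/(981 + N) + f(-1)) = 1/(1/(981 - 326) + (-11 - 1)) = 1/(1/655 - 12) = 1/(-7859/655) = -655/7859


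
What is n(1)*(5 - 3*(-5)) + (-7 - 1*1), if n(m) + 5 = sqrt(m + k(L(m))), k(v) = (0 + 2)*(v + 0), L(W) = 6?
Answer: -108 + 20*sqrt(13) ≈ -35.889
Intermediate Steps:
k(v) = 2*v
n(m) = -5 + sqrt(12 + m) (n(m) = -5 + sqrt(m + 2*6) = -5 + sqrt(m + 12) = -5 + sqrt(12 + m))
n(1)*(5 - 3*(-5)) + (-7 - 1*1) = (-5 + sqrt(12 + 1))*(5 - 3*(-5)) + (-7 - 1*1) = (-5 + sqrt(13))*(5 + 15) + (-7 - 1) = (-5 + sqrt(13))*20 - 8 = (-100 + 20*sqrt(13)) - 8 = -108 + 20*sqrt(13)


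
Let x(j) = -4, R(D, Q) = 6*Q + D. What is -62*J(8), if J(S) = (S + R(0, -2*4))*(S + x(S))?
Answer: 9920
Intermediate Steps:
R(D, Q) = D + 6*Q
J(S) = (-48 + S)*(-4 + S) (J(S) = (S + (0 + 6*(-2*4)))*(S - 4) = (S + (0 + 6*(-8)))*(-4 + S) = (S + (0 - 48))*(-4 + S) = (S - 48)*(-4 + S) = (-48 + S)*(-4 + S))
-62*J(8) = -62*(192 + 8² - 52*8) = -62*(192 + 64 - 416) = -62*(-160) = 9920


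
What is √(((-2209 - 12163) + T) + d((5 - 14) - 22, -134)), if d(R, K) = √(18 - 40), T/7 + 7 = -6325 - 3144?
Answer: √(-80704 + I*√22) ≈ 0.0083 + 284.08*I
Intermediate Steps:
T = -66332 (T = -49 + 7*(-6325 - 3144) = -49 + 7*(-9469) = -49 - 66283 = -66332)
d(R, K) = I*√22 (d(R, K) = √(-22) = I*√22)
√(((-2209 - 12163) + T) + d((5 - 14) - 22, -134)) = √(((-2209 - 12163) - 66332) + I*√22) = √((-14372 - 66332) + I*√22) = √(-80704 + I*√22)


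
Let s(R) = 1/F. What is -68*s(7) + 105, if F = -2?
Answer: 139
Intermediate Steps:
s(R) = -1/2 (s(R) = 1/(-2) = -1/2)
-68*s(7) + 105 = -68*(-1/2) + 105 = 34 + 105 = 139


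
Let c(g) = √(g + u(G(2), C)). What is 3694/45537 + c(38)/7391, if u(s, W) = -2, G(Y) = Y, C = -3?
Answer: 27575576/336563967 ≈ 0.081933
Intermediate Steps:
c(g) = √(-2 + g) (c(g) = √(g - 2) = √(-2 + g))
3694/45537 + c(38)/7391 = 3694/45537 + √(-2 + 38)/7391 = 3694*(1/45537) + √36*(1/7391) = 3694/45537 + 6*(1/7391) = 3694/45537 + 6/7391 = 27575576/336563967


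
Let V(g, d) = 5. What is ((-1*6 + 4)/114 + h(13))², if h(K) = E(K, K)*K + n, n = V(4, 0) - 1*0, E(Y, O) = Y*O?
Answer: 15753513169/3249 ≈ 4.8487e+6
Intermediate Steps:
E(Y, O) = O*Y
n = 5 (n = 5 - 1*0 = 5 + 0 = 5)
h(K) = 5 + K³ (h(K) = (K*K)*K + 5 = K²*K + 5 = K³ + 5 = 5 + K³)
((-1*6 + 4)/114 + h(13))² = ((-1*6 + 4)/114 + (5 + 13³))² = ((-6 + 4)*(1/114) + (5 + 2197))² = (-2*1/114 + 2202)² = (-1/57 + 2202)² = (125513/57)² = 15753513169/3249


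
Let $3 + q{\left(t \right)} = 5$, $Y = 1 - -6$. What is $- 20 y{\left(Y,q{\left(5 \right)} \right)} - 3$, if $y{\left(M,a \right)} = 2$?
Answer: $-43$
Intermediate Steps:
$Y = 7$ ($Y = 1 + 6 = 7$)
$q{\left(t \right)} = 2$ ($q{\left(t \right)} = -3 + 5 = 2$)
$- 20 y{\left(Y,q{\left(5 \right)} \right)} - 3 = \left(-20\right) 2 - 3 = -40 - 3 = -43$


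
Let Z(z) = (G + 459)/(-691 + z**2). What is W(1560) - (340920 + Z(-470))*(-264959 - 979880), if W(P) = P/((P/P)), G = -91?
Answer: 93454611032209712/220209 ≈ 4.2439e+11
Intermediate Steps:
Z(z) = 368/(-691 + z**2) (Z(z) = (-91 + 459)/(-691 + z**2) = 368/(-691 + z**2))
W(P) = P (W(P) = P/1 = P*1 = P)
W(1560) - (340920 + Z(-470))*(-264959 - 979880) = 1560 - (340920 + 368/(-691 + (-470)**2))*(-264959 - 979880) = 1560 - (340920 + 368/(-691 + 220900))*(-1244839) = 1560 - (340920 + 368/220209)*(-1244839) = 1560 - 75073652648*(-1244839)/220209 = 1560 - 1*(-93454610688683672/220209) = 1560 + 93454610688683672/220209 = 93454611032209712/220209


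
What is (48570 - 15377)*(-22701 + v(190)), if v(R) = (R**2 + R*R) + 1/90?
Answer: 147871860823/90 ≈ 1.6430e+9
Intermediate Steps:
v(R) = 1/90 + 2*R**2 (v(R) = (R**2 + R**2) + 1/90 = 2*R**2 + 1/90 = 1/90 + 2*R**2)
(48570 - 15377)*(-22701 + v(190)) = (48570 - 15377)*(-22701 + (1/90 + 2*190**2)) = 33193*(-22701 + (1/90 + 2*36100)) = 33193*(-22701 + (1/90 + 72200)) = 33193*(-22701 + 6498001/90) = 33193*(4454911/90) = 147871860823/90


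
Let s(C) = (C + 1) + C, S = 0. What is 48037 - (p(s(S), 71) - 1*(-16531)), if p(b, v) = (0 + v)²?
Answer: 26465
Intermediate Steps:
s(C) = 1 + 2*C (s(C) = (1 + C) + C = 1 + 2*C)
p(b, v) = v²
48037 - (p(s(S), 71) - 1*(-16531)) = 48037 - (71² - 1*(-16531)) = 48037 - (5041 + 16531) = 48037 - 1*21572 = 48037 - 21572 = 26465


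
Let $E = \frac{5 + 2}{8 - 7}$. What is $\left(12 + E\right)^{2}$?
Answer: $361$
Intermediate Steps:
$E = 7$ ($E = \frac{7}{1} = 7 \cdot 1 = 7$)
$\left(12 + E\right)^{2} = \left(12 + 7\right)^{2} = 19^{2} = 361$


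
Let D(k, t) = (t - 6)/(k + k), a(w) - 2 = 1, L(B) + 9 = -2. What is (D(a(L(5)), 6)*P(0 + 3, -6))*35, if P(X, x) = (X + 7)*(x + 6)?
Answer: 0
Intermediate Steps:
L(B) = -11 (L(B) = -9 - 2 = -11)
a(w) = 3 (a(w) = 2 + 1 = 3)
D(k, t) = (-6 + t)/(2*k) (D(k, t) = (-6 + t)/((2*k)) = (-6 + t)*(1/(2*k)) = (-6 + t)/(2*k))
P(X, x) = (6 + x)*(7 + X) (P(X, x) = (7 + X)*(6 + x) = (6 + x)*(7 + X))
(D(a(L(5)), 6)*P(0 + 3, -6))*35 = (((1/2)*(-6 + 6)/3)*(42 + 6*(0 + 3) + 7*(-6) + (0 + 3)*(-6)))*35 = (((1/2)*(1/3)*0)*(42 + 6*3 - 42 + 3*(-6)))*35 = (0*(42 + 18 - 42 - 18))*35 = (0*0)*35 = 0*35 = 0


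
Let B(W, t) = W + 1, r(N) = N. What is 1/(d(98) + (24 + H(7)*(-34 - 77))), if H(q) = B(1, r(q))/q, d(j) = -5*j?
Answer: -7/3484 ≈ -0.0020092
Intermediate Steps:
B(W, t) = 1 + W
H(q) = 2/q (H(q) = (1 + 1)/q = 2/q)
1/(d(98) + (24 + H(7)*(-34 - 77))) = 1/(-5*98 + (24 + (2/7)*(-34 - 77))) = 1/(-490 + (24 + (2*(⅐))*(-111))) = 1/(-490 + (24 + (2/7)*(-111))) = 1/(-490 + (24 - 222/7)) = 1/(-490 - 54/7) = 1/(-3484/7) = -7/3484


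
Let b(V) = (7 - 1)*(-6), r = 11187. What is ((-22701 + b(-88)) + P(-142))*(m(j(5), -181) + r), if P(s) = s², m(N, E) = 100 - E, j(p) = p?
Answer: -29507164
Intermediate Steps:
b(V) = -36 (b(V) = 6*(-6) = -36)
((-22701 + b(-88)) + P(-142))*(m(j(5), -181) + r) = ((-22701 - 36) + (-142)²)*((100 - 1*(-181)) + 11187) = (-22737 + 20164)*((100 + 181) + 11187) = -2573*(281 + 11187) = -2573*11468 = -29507164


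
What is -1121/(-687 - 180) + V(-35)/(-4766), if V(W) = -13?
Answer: 5353957/4132122 ≈ 1.2957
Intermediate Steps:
-1121/(-687 - 180) + V(-35)/(-4766) = -1121/(-687 - 180) - 13/(-4766) = -1121/(-867) - 13*(-1/4766) = -1121*(-1/867) + 13/4766 = 1121/867 + 13/4766 = 5353957/4132122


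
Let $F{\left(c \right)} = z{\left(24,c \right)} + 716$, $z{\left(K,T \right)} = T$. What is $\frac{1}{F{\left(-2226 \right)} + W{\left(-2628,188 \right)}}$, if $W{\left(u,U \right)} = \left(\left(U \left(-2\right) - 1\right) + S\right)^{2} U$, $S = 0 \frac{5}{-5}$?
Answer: $\frac{1}{26718742} \approx 3.7427 \cdot 10^{-8}$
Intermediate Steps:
$S = 0$ ($S = 0 \cdot 5 \left(- \frac{1}{5}\right) = 0 \left(-1\right) = 0$)
$W{\left(u,U \right)} = U \left(-1 - 2 U\right)^{2}$ ($W{\left(u,U \right)} = \left(\left(U \left(-2\right) - 1\right) + 0\right)^{2} U = \left(\left(- 2 U - 1\right) + 0\right)^{2} U = \left(\left(-1 - 2 U\right) + 0\right)^{2} U = \left(-1 - 2 U\right)^{2} U = U \left(-1 - 2 U\right)^{2}$)
$F{\left(c \right)} = 716 + c$ ($F{\left(c \right)} = c + 716 = 716 + c$)
$\frac{1}{F{\left(-2226 \right)} + W{\left(-2628,188 \right)}} = \frac{1}{\left(716 - 2226\right) + 188 \left(1 + 2 \cdot 188\right)^{2}} = \frac{1}{-1510 + 188 \left(1 + 376\right)^{2}} = \frac{1}{-1510 + 188 \cdot 377^{2}} = \frac{1}{-1510 + 188 \cdot 142129} = \frac{1}{-1510 + 26720252} = \frac{1}{26718742}$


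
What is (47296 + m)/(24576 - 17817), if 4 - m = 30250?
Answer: 17050/6759 ≈ 2.5226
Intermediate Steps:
m = -30246 (m = 4 - 1*30250 = 4 - 30250 = -30246)
(47296 + m)/(24576 - 17817) = (47296 - 30246)/(24576 - 17817) = 17050/6759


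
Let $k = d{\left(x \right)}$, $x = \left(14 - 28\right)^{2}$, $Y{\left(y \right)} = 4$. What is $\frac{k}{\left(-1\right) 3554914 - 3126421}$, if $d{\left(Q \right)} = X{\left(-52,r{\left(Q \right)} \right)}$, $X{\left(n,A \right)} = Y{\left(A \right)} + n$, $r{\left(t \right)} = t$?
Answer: $\frac{48}{6681335} \approx 7.1842 \cdot 10^{-6}$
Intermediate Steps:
$x = 196$ ($x = \left(-14\right)^{2} = 196$)
$X{\left(n,A \right)} = 4 + n$
$d{\left(Q \right)} = -48$ ($d{\left(Q \right)} = 4 - 52 = -48$)
$k = -48$
$\frac{k}{\left(-1\right) 3554914 - 3126421} = - \frac{48}{\left(-1\right) 3554914 - 3126421} = - \frac{48}{-3554914 - 3126421} = - \frac{48}{-6681335} = \left(-48\right) \left(- \frac{1}{6681335}\right) = \frac{48}{6681335}$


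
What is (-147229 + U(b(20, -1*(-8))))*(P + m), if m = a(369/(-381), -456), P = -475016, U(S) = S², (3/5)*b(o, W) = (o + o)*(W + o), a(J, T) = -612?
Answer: -14285457966692/9 ≈ -1.5873e+12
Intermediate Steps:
b(o, W) = 10*o*(W + o)/3 (b(o, W) = 5*((o + o)*(W + o))/3 = 5*((2*o)*(W + o))/3 = 5*(2*o*(W + o))/3 = 10*o*(W + o)/3)
m = -612
(-147229 + U(b(20, -1*(-8))))*(P + m) = (-147229 + ((10/3)*20*(-1*(-8) + 20))²)*(-475016 - 612) = (-147229 + ((10/3)*20*(8 + 20))²)*(-475628) = (-147229 + ((10/3)*20*28)²)*(-475628) = (-147229 + (5600/3)²)*(-475628) = (-147229 + 31360000/9)*(-475628) = (30034939/9)*(-475628) = -14285457966692/9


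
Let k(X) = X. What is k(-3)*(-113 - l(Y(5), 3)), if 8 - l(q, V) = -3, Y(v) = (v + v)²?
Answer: 372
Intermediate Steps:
Y(v) = 4*v² (Y(v) = (2*v)² = 4*v²)
l(q, V) = 11 (l(q, V) = 8 - 1*(-3) = 8 + 3 = 11)
k(-3)*(-113 - l(Y(5), 3)) = -3*(-113 - 1*11) = -3*(-113 - 11) = -3*(-124) = 372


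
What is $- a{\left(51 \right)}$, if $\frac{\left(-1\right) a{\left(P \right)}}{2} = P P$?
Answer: $5202$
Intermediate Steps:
$a{\left(P \right)} = - 2 P^{2}$ ($a{\left(P \right)} = - 2 P P = - 2 P^{2}$)
$- a{\left(51 \right)} = - \left(-2\right) 51^{2} = - \left(-2\right) 2601 = \left(-1\right) \left(-5202\right) = 5202$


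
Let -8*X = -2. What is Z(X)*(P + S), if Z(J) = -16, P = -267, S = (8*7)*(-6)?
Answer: 9648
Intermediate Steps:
S = -336 (S = 56*(-6) = -336)
X = ¼ (X = -⅛*(-2) = ¼ ≈ 0.25000)
Z(X)*(P + S) = -16*(-267 - 336) = -16*(-603) = 9648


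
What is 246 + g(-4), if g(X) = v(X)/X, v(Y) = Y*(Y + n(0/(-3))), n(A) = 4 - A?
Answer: 246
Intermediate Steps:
v(Y) = Y*(4 + Y) (v(Y) = Y*(Y + (4 - 0/(-3))) = Y*(Y + (4 - 0*(-1)/3)) = Y*(Y + (4 - 1*0)) = Y*(Y + (4 + 0)) = Y*(Y + 4) = Y*(4 + Y))
g(X) = 4 + X (g(X) = (X*(4 + X))/X = 4 + X)
246 + g(-4) = 246 + (4 - 4) = 246 + 0 = 246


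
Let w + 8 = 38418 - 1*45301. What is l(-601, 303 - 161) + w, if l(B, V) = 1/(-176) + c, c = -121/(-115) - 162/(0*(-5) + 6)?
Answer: -139999139/20240 ≈ -6917.0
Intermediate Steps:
c = -2984/115 (c = -121*(-1/115) - 162/(0 + 6) = 121/115 - 162/6 = 121/115 - 162*⅙ = 121/115 - 27 = -2984/115 ≈ -25.948)
w = -6891 (w = -8 + (38418 - 1*45301) = -8 + (38418 - 45301) = -8 - 6883 = -6891)
l(B, V) = -525299/20240 (l(B, V) = 1/(-176) - 2984/115 = -1/176 - 2984/115 = -525299/20240)
l(-601, 303 - 161) + w = -525299/20240 - 6891 = -139999139/20240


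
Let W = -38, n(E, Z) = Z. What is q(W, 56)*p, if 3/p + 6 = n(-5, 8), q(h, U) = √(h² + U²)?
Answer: 3*√1145 ≈ 101.51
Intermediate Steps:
q(h, U) = √(U² + h²)
p = 3/2 (p = 3/(-6 + 8) = 3/2 ≈ 1.5000)
q(W, 56)*p = √(56² + (-38)²)*(3/2) = √(3136 + 1444)*(3/2) = √4580*(3/2) = (2*√1145)*(3/2) = 3*√1145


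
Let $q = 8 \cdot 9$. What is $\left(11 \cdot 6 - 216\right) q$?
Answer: $-10800$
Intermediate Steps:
$q = 72$
$\left(11 \cdot 6 - 216\right) q = \left(11 \cdot 6 - 216\right) 72 = \left(66 - 216\right) 72 = \left(-150\right) 72 = -10800$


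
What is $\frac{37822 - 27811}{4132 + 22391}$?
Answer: $\frac{3337}{8841} \approx 0.37745$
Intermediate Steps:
$\frac{37822 - 27811}{4132 + 22391} = \frac{10011}{26523} = 10011 \cdot \frac{1}{26523} = \frac{3337}{8841}$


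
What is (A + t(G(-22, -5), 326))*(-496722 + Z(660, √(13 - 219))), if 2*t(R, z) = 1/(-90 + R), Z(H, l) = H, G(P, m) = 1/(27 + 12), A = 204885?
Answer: -356639531337621/3509 ≈ -1.0164e+11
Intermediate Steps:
G(P, m) = 1/39
t(R, z) = 1/(2*(-90 + R))
(A + t(G(-22, -5), 326))*(-496722 + Z(660, √(13 - 219))) = (204885 + 1/(2*(-90 + 1/39)))*(-496722 + 660) = (204885 + 1/(2*(-3509/39)))*(-496062) = (204885 + (½)*(-39/3509))*(-496062) = (204885 - 39/7018)*(-496062) = (1437882891/7018)*(-496062) = -356639531337621/3509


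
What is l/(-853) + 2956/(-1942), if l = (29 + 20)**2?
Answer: -3592105/828263 ≈ -4.3369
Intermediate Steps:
l = 2401 (l = 49**2 = 2401)
l/(-853) + 2956/(-1942) = 2401/(-853) + 2956/(-1942) = 2401*(-1/853) + 2956*(-1/1942) = -2401/853 - 1478/971 = -3592105/828263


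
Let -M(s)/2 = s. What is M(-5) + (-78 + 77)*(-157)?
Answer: 167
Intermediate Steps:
M(s) = -2*s
M(-5) + (-78 + 77)*(-157) = -2*(-5) + (-78 + 77)*(-157) = 10 - 1*(-157) = 10 + 157 = 167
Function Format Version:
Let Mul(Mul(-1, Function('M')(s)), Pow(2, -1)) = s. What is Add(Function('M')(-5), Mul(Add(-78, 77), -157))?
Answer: 167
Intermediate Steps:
Function('M')(s) = Mul(-2, s)
Add(Function('M')(-5), Mul(Add(-78, 77), -157)) = Add(Mul(-2, -5), Mul(Add(-78, 77), -157)) = Add(10, Mul(-1, -157)) = Add(10, 157) = 167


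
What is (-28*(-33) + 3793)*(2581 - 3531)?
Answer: -4481150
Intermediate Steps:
(-28*(-33) + 3793)*(2581 - 3531) = (924 + 3793)*(-950) = 4717*(-950) = -4481150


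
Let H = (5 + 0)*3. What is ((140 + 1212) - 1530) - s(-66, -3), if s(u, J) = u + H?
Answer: -127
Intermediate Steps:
H = 15 (H = 5*3 = 15)
s(u, J) = 15 + u (s(u, J) = u + 15 = 15 + u)
((140 + 1212) - 1530) - s(-66, -3) = ((140 + 1212) - 1530) - (15 - 66) = (1352 - 1530) - 1*(-51) = -178 + 51 = -127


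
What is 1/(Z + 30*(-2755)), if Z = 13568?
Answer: -1/69082 ≈ -1.4476e-5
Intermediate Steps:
1/(Z + 30*(-2755)) = 1/(13568 + 30*(-2755)) = 1/(13568 - 82650) = 1/(-69082) = -1/69082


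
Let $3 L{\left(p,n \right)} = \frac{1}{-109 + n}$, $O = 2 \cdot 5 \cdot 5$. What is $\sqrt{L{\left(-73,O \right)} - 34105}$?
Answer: $\frac{i \sqrt{1068475722}}{177} \approx 184.68 i$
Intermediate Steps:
$O = 50$ ($O = 10 \cdot 5 = 50$)
$L{\left(p,n \right)} = \frac{1}{3 \left(-109 + n\right)}$
$\sqrt{L{\left(-73,O \right)} - 34105} = \sqrt{\frac{1}{3 \left(-109 + 50\right)} - 34105} = \sqrt{\frac{1}{3 \left(-59\right)} - 34105} = \sqrt{\frac{1}{3} \left(- \frac{1}{59}\right) - 34105} = \sqrt{- \frac{1}{177} - 34105} = \sqrt{- \frac{6036586}{177}} = \frac{i \sqrt{1068475722}}{177}$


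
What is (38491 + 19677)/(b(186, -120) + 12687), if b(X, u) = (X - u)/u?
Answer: 1163360/253689 ≈ 4.5858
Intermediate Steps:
b(X, u) = (X - u)/u
(38491 + 19677)/(b(186, -120) + 12687) = (38491 + 19677)/((186 - 1*(-120))/(-120) + 12687) = 58168/(-(186 + 120)/120 + 12687) = 58168/(-1/120*306 + 12687) = 58168/(-51/20 + 12687) = 58168/(253689/20) = 58168*(20/253689) = 1163360/253689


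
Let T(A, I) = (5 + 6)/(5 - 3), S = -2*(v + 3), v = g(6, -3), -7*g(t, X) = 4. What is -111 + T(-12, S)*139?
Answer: 1307/2 ≈ 653.50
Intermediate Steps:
g(t, X) = -4/7 (g(t, X) = -⅐*4 = -4/7)
v = -4/7 ≈ -0.57143
S = -34/7 (S = -2*(-4/7 + 3) = -2*17/7 = -34/7 ≈ -4.8571)
T(A, I) = 11/2
-111 + T(-12, S)*139 = -111 + (11/2)*139 = -111 + 1529/2 = 1307/2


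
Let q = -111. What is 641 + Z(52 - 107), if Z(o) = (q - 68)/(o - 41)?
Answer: 61715/96 ≈ 642.86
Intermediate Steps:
Z(o) = -179/(-41 + o) (Z(o) = (-111 - 68)/(o - 41) = -179/(-41 + o))
641 + Z(52 - 107) = 641 - 179/(-41 + (52 - 107)) = 641 - 179/(-41 - 55) = 641 - 179/(-96) = 641 - 179*(-1/96) = 641 + 179/96 = 61715/96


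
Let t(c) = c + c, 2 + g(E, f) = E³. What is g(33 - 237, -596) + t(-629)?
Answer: -8490924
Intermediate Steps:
g(E, f) = -2 + E³
t(c) = 2*c
g(33 - 237, -596) + t(-629) = (-2 + (33 - 237)³) + 2*(-629) = (-2 + (-204)³) - 1258 = (-2 - 8489664) - 1258 = -8489666 - 1258 = -8490924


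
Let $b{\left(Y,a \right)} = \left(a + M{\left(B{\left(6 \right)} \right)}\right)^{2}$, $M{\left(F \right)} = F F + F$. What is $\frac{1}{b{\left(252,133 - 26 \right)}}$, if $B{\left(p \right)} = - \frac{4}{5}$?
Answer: $\frac{625}{7134241} \approx 8.7606 \cdot 10^{-5}$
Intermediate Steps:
$B{\left(p \right)} = - \frac{4}{5}$ ($B{\left(p \right)} = \left(-4\right) \frac{1}{5} = - \frac{4}{5}$)
$M{\left(F \right)} = F + F^{2}$ ($M{\left(F \right)} = F^{2} + F = F + F^{2}$)
$b{\left(Y,a \right)} = \left(- \frac{4}{25} + a\right)^{2}$ ($b{\left(Y,a \right)} = \left(a - \frac{4 \left(1 - \frac{4}{5}\right)}{5}\right)^{2} = \left(a - \frac{4}{25}\right)^{2} = \left(- \frac{4}{25} + a\right)^{2}$)
$\frac{1}{b{\left(252,133 - 26 \right)}} = \frac{1}{\frac{1}{625} \left(-4 + 25 \left(133 - 26\right)\right)^{2}} = \frac{1}{\frac{1}{625} \left(-4 + 25 \cdot 107\right)^{2}} = \frac{1}{\frac{1}{625} \left(-4 + 2675\right)^{2}} = \frac{1}{\frac{1}{625} \cdot 2671^{2}} = \frac{1}{\frac{1}{625} \cdot 7134241} = \frac{1}{\frac{7134241}{625}} = \frac{625}{7134241}$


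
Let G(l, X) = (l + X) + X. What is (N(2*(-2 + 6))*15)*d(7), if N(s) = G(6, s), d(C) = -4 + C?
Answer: 990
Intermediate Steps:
G(l, X) = l + 2*X (G(l, X) = (X + l) + X = l + 2*X)
N(s) = 6 + 2*s
(N(2*(-2 + 6))*15)*d(7) = ((6 + 2*(2*(-2 + 6)))*15)*(-4 + 7) = ((6 + 2*(2*4))*15)*3 = ((6 + 2*8)*15)*3 = ((6 + 16)*15)*3 = (22*15)*3 = 330*3 = 990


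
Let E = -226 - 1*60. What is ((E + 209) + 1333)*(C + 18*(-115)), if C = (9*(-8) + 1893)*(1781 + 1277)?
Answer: 6991584288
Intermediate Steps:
E = -286 (E = -226 - 60 = -286)
C = 5568618 (C = (-72 + 1893)*3058 = 1821*3058 = 5568618)
((E + 209) + 1333)*(C + 18*(-115)) = ((-286 + 209) + 1333)*(5568618 + 18*(-115)) = (-77 + 1333)*(5568618 - 2070) = 1256*5566548 = 6991584288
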